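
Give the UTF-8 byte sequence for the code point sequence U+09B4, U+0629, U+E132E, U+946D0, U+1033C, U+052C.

E0 A6 B4 D8 A9 F3 A1 8C AE F2 94 9B 90 F0 90 8C BC D4 AC

U+09B4: 3-byte form → E0 A6 B4.
U+0629: 2-byte form → D8 A9.
U+E132E: 4-byte form → F3 A1 8C AE.
U+946D0: 4-byte form → F2 94 9B 90.
U+1033C: 4-byte form → F0 90 8C BC.
U+052C: 2-byte form → D4 AC.
Concatenated (19 bytes): E0 A6 B4 D8 A9 F3 A1 8C AE F2 94 9B 90 F0 90 8C BC D4 AC.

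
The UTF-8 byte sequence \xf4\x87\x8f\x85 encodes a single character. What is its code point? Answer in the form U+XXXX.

U+1073C5

Leading byte 0xF4 = 11110100 matches 11110xxx → 4-byte sequence.
Byte 1: 0xF4 = 11110100, payload 100 (3 bits).
Byte 2: 0x87 = 10000111 (10xxxxxx ✓), payload 000111.
Byte 3: 0x8F = 10001111 (10xxxxxx ✓), payload 001111.
Byte 4: 0x85 = 10000101 (10xxxxxx ✓), payload 000101.
Concatenate: 100000111001111000101 = 0x1073C5 (21 bits → U+1073C5).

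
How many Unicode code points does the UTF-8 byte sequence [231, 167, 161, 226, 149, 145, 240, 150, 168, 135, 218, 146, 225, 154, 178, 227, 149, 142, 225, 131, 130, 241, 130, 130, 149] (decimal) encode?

Byte at offset 0: 0xE7 = 11100111 → 3-byte char (#1). Advance 3.
Byte at offset 3: 0xE2 = 11100010 → 3-byte char (#2). Advance 3.
Byte at offset 6: 0xF0 = 11110000 → 4-byte char (#3). Advance 4.
Byte at offset 10: 0xDA = 11011010 → 2-byte char (#4). Advance 2.
Byte at offset 12: 0xE1 = 11100001 → 3-byte char (#5). Advance 3.
Byte at offset 15: 0xE3 = 11100011 → 3-byte char (#6). Advance 3.
Byte at offset 18: 0xE1 = 11100001 → 3-byte char (#7). Advance 3.
Byte at offset 21: 0xF1 = 11110001 → 4-byte char (#8). Advance 4.
Reached end at offset 25 after 8 code points.

8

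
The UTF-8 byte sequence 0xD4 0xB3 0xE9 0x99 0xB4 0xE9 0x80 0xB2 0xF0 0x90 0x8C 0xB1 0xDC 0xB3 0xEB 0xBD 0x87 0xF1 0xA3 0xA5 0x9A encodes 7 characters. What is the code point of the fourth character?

U+10331

Offset 0: leading byte 0xD4 = 11010100 → 2-byte char #1 = D4 B3.
Offset 2: leading byte 0xE9 = 11101001 → 3-byte char #2 = E9 99 B4.
Offset 5: leading byte 0xE9 = 11101001 → 3-byte char #3 = E9 80 B2.
Offset 8: leading byte 0xF0 = 11110000 → 4-byte char #4 = F0 90 8C B1.
Leading byte 0xF0 = 11110000 matches 11110xxx → 4-byte sequence.
Byte 1: 0xF0 = 11110000, payload 000 (3 bits).
Byte 2: 0x90 = 10010000 (10xxxxxx ✓), payload 010000.
Byte 3: 0x8C = 10001100 (10xxxxxx ✓), payload 001100.
Byte 4: 0xB1 = 10110001 (10xxxxxx ✓), payload 110001.
Concatenate: 000010000001100110001 = 0x10331 (21 bits → U+10331).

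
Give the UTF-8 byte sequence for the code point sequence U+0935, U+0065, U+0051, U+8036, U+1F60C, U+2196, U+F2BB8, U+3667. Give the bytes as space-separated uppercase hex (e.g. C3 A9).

U+0935: 3-byte form → E0 A4 B5.
U+0065: 1-byte form → 65.
U+0051: 1-byte form → 51.
U+8036: 3-byte form → E8 80 B6.
U+1F60C: 4-byte form → F0 9F 98 8C.
U+2196: 3-byte form → E2 86 96.
U+F2BB8: 4-byte form → F3 B2 AE B8.
U+3667: 3-byte form → E3 99 A7.
Concatenated (22 bytes): E0 A4 B5 65 51 E8 80 B6 F0 9F 98 8C E2 86 96 F3 B2 AE B8 E3 99 A7.

E0 A4 B5 65 51 E8 80 B6 F0 9F 98 8C E2 86 96 F3 B2 AE B8 E3 99 A7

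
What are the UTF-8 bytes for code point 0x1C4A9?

U+1C4A9 = 0x1C4A9 = 115881 decimal. In range U+10000–U+10FFFF → 4-byte form: 11110xxx 10xxxxxx 10xxxxxx 10xxxxxx.
Binary (21 bits): 000011100010010101001.
Split 3+6+6+6: 000 | 011100 | 010010 | 101001.
Byte 1: 11110000 = 0xF0.
Byte 2: 10011100 = 0x9C.
Byte 3: 10010010 = 0x92.
Byte 4: 10101001 = 0xA9.

F0 9C 92 A9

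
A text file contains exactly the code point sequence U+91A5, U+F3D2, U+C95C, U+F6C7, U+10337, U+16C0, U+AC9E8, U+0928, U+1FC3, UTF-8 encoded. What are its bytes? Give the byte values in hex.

E9 86 A5 EF 8F 92 EC A5 9C EF 9B 87 F0 90 8C B7 E1 9B 80 F2 AC A7 A8 E0 A4 A8 E1 BF 83

U+91A5: 3-byte form → E9 86 A5.
U+F3D2: 3-byte form → EF 8F 92.
U+C95C: 3-byte form → EC A5 9C.
U+F6C7: 3-byte form → EF 9B 87.
U+10337: 4-byte form → F0 90 8C B7.
U+16C0: 3-byte form → E1 9B 80.
U+AC9E8: 4-byte form → F2 AC A7 A8.
U+0928: 3-byte form → E0 A4 A8.
U+1FC3: 3-byte form → E1 BF 83.
Concatenated (29 bytes): E9 86 A5 EF 8F 92 EC A5 9C EF 9B 87 F0 90 8C B7 E1 9B 80 F2 AC A7 A8 E0 A4 A8 E1 BF 83.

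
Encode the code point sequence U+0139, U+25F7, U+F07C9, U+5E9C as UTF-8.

U+0139: 2-byte form → C4 B9.
U+25F7: 3-byte form → E2 97 B7.
U+F07C9: 4-byte form → F3 B0 9F 89.
U+5E9C: 3-byte form → E5 BA 9C.
Concatenated (12 bytes): C4 B9 E2 97 B7 F3 B0 9F 89 E5 BA 9C.

C4 B9 E2 97 B7 F3 B0 9F 89 E5 BA 9C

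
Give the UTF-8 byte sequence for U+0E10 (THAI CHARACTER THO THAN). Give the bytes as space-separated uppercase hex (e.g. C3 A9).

E0 B8 90

U+0E10 = 0xE10 = 3600 decimal. In range U+0800–U+FFFF → 3-byte form: 1110xxxx 10xxxxxx 10xxxxxx.
Binary (16 bits): 0000111000010000.
Split 4+6+6: 0000 | 111000 | 010000.
Byte 1: 11100000 = 0xE0.
Byte 2: 10111000 = 0xB8.
Byte 3: 10010000 = 0x90.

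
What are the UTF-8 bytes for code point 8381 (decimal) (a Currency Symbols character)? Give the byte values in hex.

E2 82 BD

U+20BD = 0x20BD = 8381 decimal. In range U+0800–U+FFFF → 3-byte form: 1110xxxx 10xxxxxx 10xxxxxx.
Binary (16 bits): 0010000010111101.
Split 4+6+6: 0010 | 000010 | 111101.
Byte 1: 11100010 = 0xE2.
Byte 2: 10000010 = 0x82.
Byte 3: 10111101 = 0xBD.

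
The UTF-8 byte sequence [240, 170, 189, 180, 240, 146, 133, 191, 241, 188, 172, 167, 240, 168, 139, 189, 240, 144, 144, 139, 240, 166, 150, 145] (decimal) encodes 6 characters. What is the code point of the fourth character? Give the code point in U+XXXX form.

U+282FD

Offset 0: leading byte 0xF0 = 11110000 → 4-byte char #1 = F0 AA BD B4.
Offset 4: leading byte 0xF0 = 11110000 → 4-byte char #2 = F0 92 85 BF.
Offset 8: leading byte 0xF1 = 11110001 → 4-byte char #3 = F1 BC AC A7.
Offset 12: leading byte 0xF0 = 11110000 → 4-byte char #4 = F0 A8 8B BD.
Leading byte 0xF0 = 11110000 matches 11110xxx → 4-byte sequence.
Byte 1: 0xF0 = 11110000, payload 000 (3 bits).
Byte 2: 0xA8 = 10101000 (10xxxxxx ✓), payload 101000.
Byte 3: 0x8B = 10001011 (10xxxxxx ✓), payload 001011.
Byte 4: 0xBD = 10111101 (10xxxxxx ✓), payload 111101.
Concatenate: 000101000001011111101 = 0x282FD (21 bits → U+282FD).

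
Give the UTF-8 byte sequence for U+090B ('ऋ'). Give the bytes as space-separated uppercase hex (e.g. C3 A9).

E0 A4 8B

U+090B = 0x90B = 2315 decimal. In range U+0800–U+FFFF → 3-byte form: 1110xxxx 10xxxxxx 10xxxxxx.
Binary (16 bits): 0000100100001011.
Split 4+6+6: 0000 | 100100 | 001011.
Byte 1: 11100000 = 0xE0.
Byte 2: 10100100 = 0xA4.
Byte 3: 10001011 = 0x8B.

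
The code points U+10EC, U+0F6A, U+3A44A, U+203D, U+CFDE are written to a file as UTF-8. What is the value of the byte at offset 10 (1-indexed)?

0x8A

1-indexed offset 10 is 0-indexed offset 9.
U+10EC → 3-byte form E1 83 AC at offsets 0–2.
U+0F6A → 3-byte form E0 BD AA at offsets 3–5.
U+3A44A → 4-byte form F0 BA 91 8A at offsets 6–9.
Offset 9 falls in char 3's range; it's byte 4 of F0 BA 91 8A = 0x8A.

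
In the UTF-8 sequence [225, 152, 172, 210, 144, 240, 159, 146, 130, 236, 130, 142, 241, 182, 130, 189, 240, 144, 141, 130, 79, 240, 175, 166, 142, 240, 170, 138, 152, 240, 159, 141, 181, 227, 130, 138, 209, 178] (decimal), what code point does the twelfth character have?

U+0472

Offset 0: leading byte 0xE1 = 11100001 → 3-byte char #1 = E1 98 AC.
Offset 3: leading byte 0xD2 = 11010010 → 2-byte char #2 = D2 90.
Offset 5: leading byte 0xF0 = 11110000 → 4-byte char #3 = F0 9F 92 82.
Offset 9: leading byte 0xEC = 11101100 → 3-byte char #4 = EC 82 8E.
Offset 12: leading byte 0xF1 = 11110001 → 4-byte char #5 = F1 B6 82 BD.
Offset 16: leading byte 0xF0 = 11110000 → 4-byte char #6 = F0 90 8D 82.
Offset 20: leading byte 0x4F = 01001111 → 1-byte char #7 = 4F.
Offset 21: leading byte 0xF0 = 11110000 → 4-byte char #8 = F0 AF A6 8E.
Offset 25: leading byte 0xF0 = 11110000 → 4-byte char #9 = F0 AA 8A 98.
Offset 29: leading byte 0xF0 = 11110000 → 4-byte char #10 = F0 9F 8D B5.
Offset 33: leading byte 0xE3 = 11100011 → 3-byte char #11 = E3 82 8A.
Offset 36: leading byte 0xD1 = 11010001 → 2-byte char #12 = D1 B2.
Leading byte 0xD1 = 11010001 matches 110xxxxx → 2-byte sequence.
Byte 1: 0xD1 = 11010001, payload 10001 (5 bits).
Byte 2: 0xB2 = 10110010 (10xxxxxx ✓), payload 110010.
Concatenate: 10001110010 = 0x472 (11 bits → U+0472).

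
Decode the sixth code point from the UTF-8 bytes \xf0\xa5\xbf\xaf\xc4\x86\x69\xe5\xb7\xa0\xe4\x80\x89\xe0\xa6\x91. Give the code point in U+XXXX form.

U+0991

Offset 0: leading byte 0xF0 = 11110000 → 4-byte char #1 = F0 A5 BF AF.
Offset 4: leading byte 0xC4 = 11000100 → 2-byte char #2 = C4 86.
Offset 6: leading byte 0x69 = 01101001 → 1-byte char #3 = 69.
Offset 7: leading byte 0xE5 = 11100101 → 3-byte char #4 = E5 B7 A0.
Offset 10: leading byte 0xE4 = 11100100 → 3-byte char #5 = E4 80 89.
Offset 13: leading byte 0xE0 = 11100000 → 3-byte char #6 = E0 A6 91.
Leading byte 0xE0 = 11100000 matches 1110xxxx → 3-byte sequence.
Byte 1: 0xE0 = 11100000, payload 0000 (4 bits).
Byte 2: 0xA6 = 10100110 (10xxxxxx ✓), payload 100110.
Byte 3: 0x91 = 10010001 (10xxxxxx ✓), payload 010001.
Concatenate: 0000100110010001 = 0x991 (16 bits → U+0991).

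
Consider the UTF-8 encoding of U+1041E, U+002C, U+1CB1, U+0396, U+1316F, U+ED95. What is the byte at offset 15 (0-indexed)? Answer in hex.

U+1041E → 4-byte form F0 90 90 9E at offsets 0–3.
U+002C → 1-byte form 2C at offsets 4–4.
U+1CB1 → 3-byte form E1 B2 B1 at offsets 5–7.
U+0396 → 2-byte form CE 96 at offsets 8–9.
U+1316F → 4-byte form F0 93 85 AF at offsets 10–13.
U+ED95 → 3-byte form EE B6 95 at offsets 14–16.
Offset 15 falls in char 6's range; it's byte 2 of EE B6 95 = 0xB6.

0xB6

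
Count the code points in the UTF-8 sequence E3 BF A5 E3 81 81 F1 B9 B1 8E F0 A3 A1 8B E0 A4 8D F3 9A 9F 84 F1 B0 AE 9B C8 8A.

Byte at offset 0: 0xE3 = 11100011 → 3-byte char (#1). Advance 3.
Byte at offset 3: 0xE3 = 11100011 → 3-byte char (#2). Advance 3.
Byte at offset 6: 0xF1 = 11110001 → 4-byte char (#3). Advance 4.
Byte at offset 10: 0xF0 = 11110000 → 4-byte char (#4). Advance 4.
Byte at offset 14: 0xE0 = 11100000 → 3-byte char (#5). Advance 3.
Byte at offset 17: 0xF3 = 11110011 → 4-byte char (#6). Advance 4.
Byte at offset 21: 0xF1 = 11110001 → 4-byte char (#7). Advance 4.
Byte at offset 25: 0xC8 = 11001000 → 2-byte char (#8). Advance 2.
Reached end at offset 27 after 8 code points.

8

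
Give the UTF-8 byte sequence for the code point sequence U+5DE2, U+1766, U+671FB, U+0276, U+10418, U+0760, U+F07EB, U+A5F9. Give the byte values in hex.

E5 B7 A2 E1 9D A6 F1 A7 87 BB C9 B6 F0 90 90 98 DD A0 F3 B0 9F AB EA 97 B9

U+5DE2: 3-byte form → E5 B7 A2.
U+1766: 3-byte form → E1 9D A6.
U+671FB: 4-byte form → F1 A7 87 BB.
U+0276: 2-byte form → C9 B6.
U+10418: 4-byte form → F0 90 90 98.
U+0760: 2-byte form → DD A0.
U+F07EB: 4-byte form → F3 B0 9F AB.
U+A5F9: 3-byte form → EA 97 B9.
Concatenated (25 bytes): E5 B7 A2 E1 9D A6 F1 A7 87 BB C9 B6 F0 90 90 98 DD A0 F3 B0 9F AB EA 97 B9.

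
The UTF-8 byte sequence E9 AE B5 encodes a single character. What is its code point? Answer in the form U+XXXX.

U+9BB5

Leading byte 0xE9 = 11101001 matches 1110xxxx → 3-byte sequence.
Byte 1: 0xE9 = 11101001, payload 1001 (4 bits).
Byte 2: 0xAE = 10101110 (10xxxxxx ✓), payload 101110.
Byte 3: 0xB5 = 10110101 (10xxxxxx ✓), payload 110101.
Concatenate: 1001101110110101 = 0x9BB5 (16 bits → U+9BB5).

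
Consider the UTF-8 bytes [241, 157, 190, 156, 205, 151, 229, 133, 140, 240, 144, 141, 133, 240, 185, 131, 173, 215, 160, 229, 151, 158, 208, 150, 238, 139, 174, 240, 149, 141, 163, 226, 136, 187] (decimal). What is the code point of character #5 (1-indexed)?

U+390ED

Offset 0: leading byte 0xF1 = 11110001 → 4-byte char #1 = F1 9D BE 9C.
Offset 4: leading byte 0xCD = 11001101 → 2-byte char #2 = CD 97.
Offset 6: leading byte 0xE5 = 11100101 → 3-byte char #3 = E5 85 8C.
Offset 9: leading byte 0xF0 = 11110000 → 4-byte char #4 = F0 90 8D 85.
Offset 13: leading byte 0xF0 = 11110000 → 4-byte char #5 = F0 B9 83 AD.
Leading byte 0xF0 = 11110000 matches 11110xxx → 4-byte sequence.
Byte 1: 0xF0 = 11110000, payload 000 (3 bits).
Byte 2: 0xB9 = 10111001 (10xxxxxx ✓), payload 111001.
Byte 3: 0x83 = 10000011 (10xxxxxx ✓), payload 000011.
Byte 4: 0xAD = 10101101 (10xxxxxx ✓), payload 101101.
Concatenate: 000111001000011101101 = 0x390ED (21 bits → U+390ED).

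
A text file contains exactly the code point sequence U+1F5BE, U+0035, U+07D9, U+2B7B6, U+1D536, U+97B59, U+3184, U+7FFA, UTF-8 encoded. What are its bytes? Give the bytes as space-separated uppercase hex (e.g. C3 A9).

F0 9F 96 BE 35 DF 99 F0 AB 9E B6 F0 9D 94 B6 F2 97 AD 99 E3 86 84 E7 BF BA

U+1F5BE: 4-byte form → F0 9F 96 BE.
U+0035: 1-byte form → 35.
U+07D9: 2-byte form → DF 99.
U+2B7B6: 4-byte form → F0 AB 9E B6.
U+1D536: 4-byte form → F0 9D 94 B6.
U+97B59: 4-byte form → F2 97 AD 99.
U+3184: 3-byte form → E3 86 84.
U+7FFA: 3-byte form → E7 BF BA.
Concatenated (25 bytes): F0 9F 96 BE 35 DF 99 F0 AB 9E B6 F0 9D 94 B6 F2 97 AD 99 E3 86 84 E7 BF BA.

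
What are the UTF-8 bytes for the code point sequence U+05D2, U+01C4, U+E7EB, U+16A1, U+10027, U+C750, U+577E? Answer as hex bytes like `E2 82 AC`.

D7 92 C7 84 EE 9F AB E1 9A A1 F0 90 80 A7 EC 9D 90 E5 9D BE

U+05D2: 2-byte form → D7 92.
U+01C4: 2-byte form → C7 84.
U+E7EB: 3-byte form → EE 9F AB.
U+16A1: 3-byte form → E1 9A A1.
U+10027: 4-byte form → F0 90 80 A7.
U+C750: 3-byte form → EC 9D 90.
U+577E: 3-byte form → E5 9D BE.
Concatenated (20 bytes): D7 92 C7 84 EE 9F AB E1 9A A1 F0 90 80 A7 EC 9D 90 E5 9D BE.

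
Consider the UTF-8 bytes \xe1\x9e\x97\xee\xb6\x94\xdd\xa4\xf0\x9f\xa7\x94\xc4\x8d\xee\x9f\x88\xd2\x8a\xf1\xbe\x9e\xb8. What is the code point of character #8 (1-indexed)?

U+7E7B8

Offset 0: leading byte 0xE1 = 11100001 → 3-byte char #1 = E1 9E 97.
Offset 3: leading byte 0xEE = 11101110 → 3-byte char #2 = EE B6 94.
Offset 6: leading byte 0xDD = 11011101 → 2-byte char #3 = DD A4.
Offset 8: leading byte 0xF0 = 11110000 → 4-byte char #4 = F0 9F A7 94.
Offset 12: leading byte 0xC4 = 11000100 → 2-byte char #5 = C4 8D.
Offset 14: leading byte 0xEE = 11101110 → 3-byte char #6 = EE 9F 88.
Offset 17: leading byte 0xD2 = 11010010 → 2-byte char #7 = D2 8A.
Offset 19: leading byte 0xF1 = 11110001 → 4-byte char #8 = F1 BE 9E B8.
Leading byte 0xF1 = 11110001 matches 11110xxx → 4-byte sequence.
Byte 1: 0xF1 = 11110001, payload 001 (3 bits).
Byte 2: 0xBE = 10111110 (10xxxxxx ✓), payload 111110.
Byte 3: 0x9E = 10011110 (10xxxxxx ✓), payload 011110.
Byte 4: 0xB8 = 10111000 (10xxxxxx ✓), payload 111000.
Concatenate: 001111110011110111000 = 0x7E7B8 (21 bits → U+7E7B8).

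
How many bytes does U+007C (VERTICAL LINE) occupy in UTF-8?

1

U+007C = 0x7C. UTF-8 uses 1 byte below 0x80, 2 below 0x800, 3 below 0x10000, 4 up to 0x10FFFF. 0x7C is in U+0000–U+007F → 1 byte.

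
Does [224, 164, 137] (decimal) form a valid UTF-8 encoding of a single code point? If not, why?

Leading byte 0xE0 = 11100000 → 3-byte form.
Continuation bytes 0xA4=10100100, 0x89=10001001 all match 10xxxxxx.
Decoded value 0x909 is ≥ 0x800 (shortest form) and not a surrogate.

valid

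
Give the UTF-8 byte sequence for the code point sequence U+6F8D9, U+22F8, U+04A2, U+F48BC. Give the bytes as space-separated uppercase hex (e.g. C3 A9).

F1 AF A3 99 E2 8B B8 D2 A2 F3 B4 A2 BC

U+6F8D9: 4-byte form → F1 AF A3 99.
U+22F8: 3-byte form → E2 8B B8.
U+04A2: 2-byte form → D2 A2.
U+F48BC: 4-byte form → F3 B4 A2 BC.
Concatenated (13 bytes): F1 AF A3 99 E2 8B B8 D2 A2 F3 B4 A2 BC.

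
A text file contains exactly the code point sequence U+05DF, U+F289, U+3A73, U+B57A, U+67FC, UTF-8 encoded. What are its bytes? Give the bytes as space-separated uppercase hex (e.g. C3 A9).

D7 9F EF 8A 89 E3 A9 B3 EB 95 BA E6 9F BC

U+05DF: 2-byte form → D7 9F.
U+F289: 3-byte form → EF 8A 89.
U+3A73: 3-byte form → E3 A9 B3.
U+B57A: 3-byte form → EB 95 BA.
U+67FC: 3-byte form → E6 9F BC.
Concatenated (14 bytes): D7 9F EF 8A 89 E3 A9 B3 EB 95 BA E6 9F BC.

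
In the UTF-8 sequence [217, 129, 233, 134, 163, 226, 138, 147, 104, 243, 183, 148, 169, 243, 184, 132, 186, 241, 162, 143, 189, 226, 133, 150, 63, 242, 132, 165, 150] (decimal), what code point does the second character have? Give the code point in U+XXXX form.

U+91A3

Offset 0: leading byte 0xD9 = 11011001 → 2-byte char #1 = D9 81.
Offset 2: leading byte 0xE9 = 11101001 → 3-byte char #2 = E9 86 A3.
Leading byte 0xE9 = 11101001 matches 1110xxxx → 3-byte sequence.
Byte 1: 0xE9 = 11101001, payload 1001 (4 bits).
Byte 2: 0x86 = 10000110 (10xxxxxx ✓), payload 000110.
Byte 3: 0xA3 = 10100011 (10xxxxxx ✓), payload 100011.
Concatenate: 1001000110100011 = 0x91A3 (16 bits → U+91A3).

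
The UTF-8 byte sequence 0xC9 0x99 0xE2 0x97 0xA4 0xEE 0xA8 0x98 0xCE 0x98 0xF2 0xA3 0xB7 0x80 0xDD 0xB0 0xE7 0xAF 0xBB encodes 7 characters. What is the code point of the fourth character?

U+0398

Offset 0: leading byte 0xC9 = 11001001 → 2-byte char #1 = C9 99.
Offset 2: leading byte 0xE2 = 11100010 → 3-byte char #2 = E2 97 A4.
Offset 5: leading byte 0xEE = 11101110 → 3-byte char #3 = EE A8 98.
Offset 8: leading byte 0xCE = 11001110 → 2-byte char #4 = CE 98.
Leading byte 0xCE = 11001110 matches 110xxxxx → 2-byte sequence.
Byte 1: 0xCE = 11001110, payload 01110 (5 bits).
Byte 2: 0x98 = 10011000 (10xxxxxx ✓), payload 011000.
Concatenate: 01110011000 = 0x398 (11 bits → U+0398).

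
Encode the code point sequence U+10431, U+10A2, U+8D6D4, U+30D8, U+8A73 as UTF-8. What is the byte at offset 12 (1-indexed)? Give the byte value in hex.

0xE3

1-indexed offset 12 is 0-indexed offset 11.
U+10431 → 4-byte form F0 90 90 B1 at offsets 0–3.
U+10A2 → 3-byte form E1 82 A2 at offsets 4–6.
U+8D6D4 → 4-byte form F2 8D 9B 94 at offsets 7–10.
U+30D8 → 3-byte form E3 83 98 at offsets 11–13.
Offset 11 falls in char 4's range; it's byte 1 of E3 83 98 = 0xE3.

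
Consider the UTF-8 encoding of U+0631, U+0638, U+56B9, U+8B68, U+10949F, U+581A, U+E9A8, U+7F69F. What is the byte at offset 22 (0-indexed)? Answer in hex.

0x9A

U+0631 → 2-byte form D8 B1 at offsets 0–1.
U+0638 → 2-byte form D8 B8 at offsets 2–3.
U+56B9 → 3-byte form E5 9A B9 at offsets 4–6.
U+8B68 → 3-byte form E8 AD A8 at offsets 7–9.
U+10949F → 4-byte form F4 89 92 9F at offsets 10–13.
U+581A → 3-byte form E5 A0 9A at offsets 14–16.
U+E9A8 → 3-byte form EE A6 A8 at offsets 17–19.
U+7F69F → 4-byte form F1 BF 9A 9F at offsets 20–23.
Offset 22 falls in char 8's range; it's byte 3 of F1 BF 9A 9F = 0x9A.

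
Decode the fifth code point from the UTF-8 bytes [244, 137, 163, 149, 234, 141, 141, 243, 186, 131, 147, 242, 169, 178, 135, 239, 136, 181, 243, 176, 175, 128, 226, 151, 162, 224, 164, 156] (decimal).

Offset 0: leading byte 0xF4 = 11110100 → 4-byte char #1 = F4 89 A3 95.
Offset 4: leading byte 0xEA = 11101010 → 3-byte char #2 = EA 8D 8D.
Offset 7: leading byte 0xF3 = 11110011 → 4-byte char #3 = F3 BA 83 93.
Offset 11: leading byte 0xF2 = 11110010 → 4-byte char #4 = F2 A9 B2 87.
Offset 15: leading byte 0xEF = 11101111 → 3-byte char #5 = EF 88 B5.
Leading byte 0xEF = 11101111 matches 1110xxxx → 3-byte sequence.
Byte 1: 0xEF = 11101111, payload 1111 (4 bits).
Byte 2: 0x88 = 10001000 (10xxxxxx ✓), payload 001000.
Byte 3: 0xB5 = 10110101 (10xxxxxx ✓), payload 110101.
Concatenate: 1111001000110101 = 0xF235 (16 bits → U+F235).

U+F235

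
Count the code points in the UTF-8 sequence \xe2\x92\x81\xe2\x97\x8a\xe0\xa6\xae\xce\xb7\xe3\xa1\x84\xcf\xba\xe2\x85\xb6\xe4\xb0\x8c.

8

Byte at offset 0: 0xE2 = 11100010 → 3-byte char (#1). Advance 3.
Byte at offset 3: 0xE2 = 11100010 → 3-byte char (#2). Advance 3.
Byte at offset 6: 0xE0 = 11100000 → 3-byte char (#3). Advance 3.
Byte at offset 9: 0xCE = 11001110 → 2-byte char (#4). Advance 2.
Byte at offset 11: 0xE3 = 11100011 → 3-byte char (#5). Advance 3.
Byte at offset 14: 0xCF = 11001111 → 2-byte char (#6). Advance 2.
Byte at offset 16: 0xE2 = 11100010 → 3-byte char (#7). Advance 3.
Byte at offset 19: 0xE4 = 11100100 → 3-byte char (#8). Advance 3.
Reached end at offset 22 after 8 code points.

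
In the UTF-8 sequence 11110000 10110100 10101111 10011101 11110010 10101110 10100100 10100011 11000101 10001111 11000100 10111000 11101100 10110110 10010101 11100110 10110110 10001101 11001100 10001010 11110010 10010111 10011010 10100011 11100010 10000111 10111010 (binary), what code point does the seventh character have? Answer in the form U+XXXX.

Offset 0: leading byte 0xF0 = 11110000 → 4-byte char #1 = F0 B4 AF 9D.
Offset 4: leading byte 0xF2 = 11110010 → 4-byte char #2 = F2 AE A4 A3.
Offset 8: leading byte 0xC5 = 11000101 → 2-byte char #3 = C5 8F.
Offset 10: leading byte 0xC4 = 11000100 → 2-byte char #4 = C4 B8.
Offset 12: leading byte 0xEC = 11101100 → 3-byte char #5 = EC B6 95.
Offset 15: leading byte 0xE6 = 11100110 → 3-byte char #6 = E6 B6 8D.
Offset 18: leading byte 0xCC = 11001100 → 2-byte char #7 = CC 8A.
Leading byte 0xCC = 11001100 matches 110xxxxx → 2-byte sequence.
Byte 1: 0xCC = 11001100, payload 01100 (5 bits).
Byte 2: 0x8A = 10001010 (10xxxxxx ✓), payload 001010.
Concatenate: 01100001010 = 0x30A (11 bits → U+030A).

U+030A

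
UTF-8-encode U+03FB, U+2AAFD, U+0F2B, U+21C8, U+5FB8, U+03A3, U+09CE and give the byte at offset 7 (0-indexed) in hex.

U+03FB → 2-byte form CF BB at offsets 0–1.
U+2AAFD → 4-byte form F0 AA AB BD at offsets 2–5.
U+0F2B → 3-byte form E0 BC AB at offsets 6–8.
Offset 7 falls in char 3's range; it's byte 2 of E0 BC AB = 0xBC.

0xBC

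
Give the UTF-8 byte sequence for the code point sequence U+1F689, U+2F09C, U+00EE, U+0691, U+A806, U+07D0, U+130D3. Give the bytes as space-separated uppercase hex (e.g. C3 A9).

F0 9F 9A 89 F0 AF 82 9C C3 AE DA 91 EA A0 86 DF 90 F0 93 83 93

U+1F689: 4-byte form → F0 9F 9A 89.
U+2F09C: 4-byte form → F0 AF 82 9C.
U+00EE: 2-byte form → C3 AE.
U+0691: 2-byte form → DA 91.
U+A806: 3-byte form → EA A0 86.
U+07D0: 2-byte form → DF 90.
U+130D3: 4-byte form → F0 93 83 93.
Concatenated (21 bytes): F0 9F 9A 89 F0 AF 82 9C C3 AE DA 91 EA A0 86 DF 90 F0 93 83 93.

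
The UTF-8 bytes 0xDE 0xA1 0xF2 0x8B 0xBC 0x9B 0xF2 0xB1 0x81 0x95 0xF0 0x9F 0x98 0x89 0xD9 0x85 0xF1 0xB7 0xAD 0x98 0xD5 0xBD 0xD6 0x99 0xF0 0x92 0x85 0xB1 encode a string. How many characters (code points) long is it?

9

Byte at offset 0: 0xDE = 11011110 → 2-byte char (#1). Advance 2.
Byte at offset 2: 0xF2 = 11110010 → 4-byte char (#2). Advance 4.
Byte at offset 6: 0xF2 = 11110010 → 4-byte char (#3). Advance 4.
Byte at offset 10: 0xF0 = 11110000 → 4-byte char (#4). Advance 4.
Byte at offset 14: 0xD9 = 11011001 → 2-byte char (#5). Advance 2.
Byte at offset 16: 0xF1 = 11110001 → 4-byte char (#6). Advance 4.
Byte at offset 20: 0xD5 = 11010101 → 2-byte char (#7). Advance 2.
Byte at offset 22: 0xD6 = 11010110 → 2-byte char (#8). Advance 2.
Byte at offset 24: 0xF0 = 11110000 → 4-byte char (#9). Advance 4.
Reached end at offset 28 after 9 code points.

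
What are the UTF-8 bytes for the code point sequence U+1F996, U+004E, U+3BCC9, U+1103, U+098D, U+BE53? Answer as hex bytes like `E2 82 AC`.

U+1F996: 4-byte form → F0 9F A6 96.
U+004E: 1-byte form → 4E.
U+3BCC9: 4-byte form → F0 BB B3 89.
U+1103: 3-byte form → E1 84 83.
U+098D: 3-byte form → E0 A6 8D.
U+BE53: 3-byte form → EB B9 93.
Concatenated (18 bytes): F0 9F A6 96 4E F0 BB B3 89 E1 84 83 E0 A6 8D EB B9 93.

F0 9F A6 96 4E F0 BB B3 89 E1 84 83 E0 A6 8D EB B9 93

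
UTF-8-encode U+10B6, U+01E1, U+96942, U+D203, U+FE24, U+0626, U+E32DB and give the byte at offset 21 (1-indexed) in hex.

0x9B

1-indexed offset 21 is 0-indexed offset 20.
U+10B6 → 3-byte form E1 82 B6 at offsets 0–2.
U+01E1 → 2-byte form C7 A1 at offsets 3–4.
U+96942 → 4-byte form F2 96 A5 82 at offsets 5–8.
U+D203 → 3-byte form ED 88 83 at offsets 9–11.
U+FE24 → 3-byte form EF B8 A4 at offsets 12–14.
U+0626 → 2-byte form D8 A6 at offsets 15–16.
U+E32DB → 4-byte form F3 A3 8B 9B at offsets 17–20.
Offset 20 falls in char 7's range; it's byte 4 of F3 A3 8B 9B = 0x9B.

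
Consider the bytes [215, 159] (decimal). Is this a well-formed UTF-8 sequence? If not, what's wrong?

Leading byte 0xD7 = 11010111 → 2-byte form.
Continuation bytes 0x9F=10011111 all match 10xxxxxx.
Decoded value 0x5DF is ≥ 0x80 (shortest form) and not a surrogate.

valid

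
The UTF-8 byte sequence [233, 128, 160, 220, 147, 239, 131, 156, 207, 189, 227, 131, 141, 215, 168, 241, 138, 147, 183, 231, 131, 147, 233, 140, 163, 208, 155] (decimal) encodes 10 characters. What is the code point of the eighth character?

Offset 0: leading byte 0xE9 = 11101001 → 3-byte char #1 = E9 80 A0.
Offset 3: leading byte 0xDC = 11011100 → 2-byte char #2 = DC 93.
Offset 5: leading byte 0xEF = 11101111 → 3-byte char #3 = EF 83 9C.
Offset 8: leading byte 0xCF = 11001111 → 2-byte char #4 = CF BD.
Offset 10: leading byte 0xE3 = 11100011 → 3-byte char #5 = E3 83 8D.
Offset 13: leading byte 0xD7 = 11010111 → 2-byte char #6 = D7 A8.
Offset 15: leading byte 0xF1 = 11110001 → 4-byte char #7 = F1 8A 93 B7.
Offset 19: leading byte 0xE7 = 11100111 → 3-byte char #8 = E7 83 93.
Leading byte 0xE7 = 11100111 matches 1110xxxx → 3-byte sequence.
Byte 1: 0xE7 = 11100111, payload 0111 (4 bits).
Byte 2: 0x83 = 10000011 (10xxxxxx ✓), payload 000011.
Byte 3: 0x93 = 10010011 (10xxxxxx ✓), payload 010011.
Concatenate: 0111000011010011 = 0x70D3 (16 bits → U+70D3).

U+70D3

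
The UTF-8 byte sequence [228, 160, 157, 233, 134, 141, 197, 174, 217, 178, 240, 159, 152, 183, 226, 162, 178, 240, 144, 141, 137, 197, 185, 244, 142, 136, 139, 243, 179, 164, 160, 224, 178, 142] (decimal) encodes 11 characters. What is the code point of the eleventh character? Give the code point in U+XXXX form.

Offset 0: leading byte 0xE4 = 11100100 → 3-byte char #1 = E4 A0 9D.
Offset 3: leading byte 0xE9 = 11101001 → 3-byte char #2 = E9 86 8D.
Offset 6: leading byte 0xC5 = 11000101 → 2-byte char #3 = C5 AE.
Offset 8: leading byte 0xD9 = 11011001 → 2-byte char #4 = D9 B2.
Offset 10: leading byte 0xF0 = 11110000 → 4-byte char #5 = F0 9F 98 B7.
Offset 14: leading byte 0xE2 = 11100010 → 3-byte char #6 = E2 A2 B2.
Offset 17: leading byte 0xF0 = 11110000 → 4-byte char #7 = F0 90 8D 89.
Offset 21: leading byte 0xC5 = 11000101 → 2-byte char #8 = C5 B9.
Offset 23: leading byte 0xF4 = 11110100 → 4-byte char #9 = F4 8E 88 8B.
Offset 27: leading byte 0xF3 = 11110011 → 4-byte char #10 = F3 B3 A4 A0.
Offset 31: leading byte 0xE0 = 11100000 → 3-byte char #11 = E0 B2 8E.
Leading byte 0xE0 = 11100000 matches 1110xxxx → 3-byte sequence.
Byte 1: 0xE0 = 11100000, payload 0000 (4 bits).
Byte 2: 0xB2 = 10110010 (10xxxxxx ✓), payload 110010.
Byte 3: 0x8E = 10001110 (10xxxxxx ✓), payload 001110.
Concatenate: 0000110010001110 = 0xC8E (16 bits → U+0C8E).

U+0C8E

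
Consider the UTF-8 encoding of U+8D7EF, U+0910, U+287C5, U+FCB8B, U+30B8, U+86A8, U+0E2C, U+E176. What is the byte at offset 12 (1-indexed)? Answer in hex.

0xF3

1-indexed offset 12 is 0-indexed offset 11.
U+8D7EF → 4-byte form F2 8D 9F AF at offsets 0–3.
U+0910 → 3-byte form E0 A4 90 at offsets 4–6.
U+287C5 → 4-byte form F0 A8 9F 85 at offsets 7–10.
U+FCB8B → 4-byte form F3 BC AE 8B at offsets 11–14.
Offset 11 falls in char 4's range; it's byte 1 of F3 BC AE 8B = 0xF3.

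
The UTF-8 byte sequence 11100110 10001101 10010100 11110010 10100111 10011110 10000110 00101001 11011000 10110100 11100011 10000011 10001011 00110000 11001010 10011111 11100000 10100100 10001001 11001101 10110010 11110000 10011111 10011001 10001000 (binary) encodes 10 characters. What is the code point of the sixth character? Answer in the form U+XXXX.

Offset 0: leading byte 0xE6 = 11100110 → 3-byte char #1 = E6 8D 94.
Offset 3: leading byte 0xF2 = 11110010 → 4-byte char #2 = F2 A7 9E 86.
Offset 7: leading byte 0x29 = 00101001 → 1-byte char #3 = 29.
Offset 8: leading byte 0xD8 = 11011000 → 2-byte char #4 = D8 B4.
Offset 10: leading byte 0xE3 = 11100011 → 3-byte char #5 = E3 83 8B.
Offset 13: leading byte 0x30 = 00110000 → 1-byte char #6 = 30.
Leading byte 0x30 = 00110000 matches 0xxxxxxx → 1-byte sequence.
Byte 1: 0x30 = 00110000, payload 0110000 (7 bits).
Concatenate: 0110000 = 0x30 (7 bits → U+0030).

U+0030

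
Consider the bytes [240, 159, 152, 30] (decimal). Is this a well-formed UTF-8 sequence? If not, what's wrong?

invalid (non-continuation byte where continuation expected)

Leading byte 0xF0 = 11110000 → 4-byte form.
Byte 4 is 0x1E = 00011110, which is not 10xxxxxx — expected a continuation byte.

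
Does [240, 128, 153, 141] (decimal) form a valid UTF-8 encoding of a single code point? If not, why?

Leading byte 0xF0 = 11110000 → 4-byte form.
Continuation bytes all match 10xxxxxx. Payload decodes to 0x64D.
But 0x64D < 0x10000, the minimum for a 4-byte sequence — this is an overlong encoding.

invalid (overlong encoding)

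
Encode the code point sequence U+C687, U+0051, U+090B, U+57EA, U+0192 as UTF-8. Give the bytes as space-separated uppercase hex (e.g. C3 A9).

EC 9A 87 51 E0 A4 8B E5 9F AA C6 92

U+C687: 3-byte form → EC 9A 87.
U+0051: 1-byte form → 51.
U+090B: 3-byte form → E0 A4 8B.
U+57EA: 3-byte form → E5 9F AA.
U+0192: 2-byte form → C6 92.
Concatenated (12 bytes): EC 9A 87 51 E0 A4 8B E5 9F AA C6 92.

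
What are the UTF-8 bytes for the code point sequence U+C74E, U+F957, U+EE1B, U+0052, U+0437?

U+C74E: 3-byte form → EC 9D 8E.
U+F957: 3-byte form → EF A5 97.
U+EE1B: 3-byte form → EE B8 9B.
U+0052: 1-byte form → 52.
U+0437: 2-byte form → D0 B7.
Concatenated (12 bytes): EC 9D 8E EF A5 97 EE B8 9B 52 D0 B7.

EC 9D 8E EF A5 97 EE B8 9B 52 D0 B7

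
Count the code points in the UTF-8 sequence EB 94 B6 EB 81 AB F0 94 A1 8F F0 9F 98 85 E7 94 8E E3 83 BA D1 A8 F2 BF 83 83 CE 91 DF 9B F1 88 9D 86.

Byte at offset 0: 0xEB = 11101011 → 3-byte char (#1). Advance 3.
Byte at offset 3: 0xEB = 11101011 → 3-byte char (#2). Advance 3.
Byte at offset 6: 0xF0 = 11110000 → 4-byte char (#3). Advance 4.
Byte at offset 10: 0xF0 = 11110000 → 4-byte char (#4). Advance 4.
Byte at offset 14: 0xE7 = 11100111 → 3-byte char (#5). Advance 3.
Byte at offset 17: 0xE3 = 11100011 → 3-byte char (#6). Advance 3.
Byte at offset 20: 0xD1 = 11010001 → 2-byte char (#7). Advance 2.
Byte at offset 22: 0xF2 = 11110010 → 4-byte char (#8). Advance 4.
Byte at offset 26: 0xCE = 11001110 → 2-byte char (#9). Advance 2.
Byte at offset 28: 0xDF = 11011111 → 2-byte char (#10). Advance 2.
Byte at offset 30: 0xF1 = 11110001 → 4-byte char (#11). Advance 4.
Reached end at offset 34 after 11 code points.

11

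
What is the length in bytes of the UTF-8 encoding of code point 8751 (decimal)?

U+222F = 0x222F. UTF-8 uses 1 byte below 0x80, 2 below 0x800, 3 below 0x10000, 4 up to 0x10FFFF. 0x222F is in U+0800–U+FFFF → 3 bytes.

3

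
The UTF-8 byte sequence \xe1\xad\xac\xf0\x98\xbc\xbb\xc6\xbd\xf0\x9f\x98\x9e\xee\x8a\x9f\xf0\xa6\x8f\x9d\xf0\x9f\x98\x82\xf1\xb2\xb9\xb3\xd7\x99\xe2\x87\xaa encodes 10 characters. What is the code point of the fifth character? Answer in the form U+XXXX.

Offset 0: leading byte 0xE1 = 11100001 → 3-byte char #1 = E1 AD AC.
Offset 3: leading byte 0xF0 = 11110000 → 4-byte char #2 = F0 98 BC BB.
Offset 7: leading byte 0xC6 = 11000110 → 2-byte char #3 = C6 BD.
Offset 9: leading byte 0xF0 = 11110000 → 4-byte char #4 = F0 9F 98 9E.
Offset 13: leading byte 0xEE = 11101110 → 3-byte char #5 = EE 8A 9F.
Leading byte 0xEE = 11101110 matches 1110xxxx → 3-byte sequence.
Byte 1: 0xEE = 11101110, payload 1110 (4 bits).
Byte 2: 0x8A = 10001010 (10xxxxxx ✓), payload 001010.
Byte 3: 0x9F = 10011111 (10xxxxxx ✓), payload 011111.
Concatenate: 1110001010011111 = 0xE29F (16 bits → U+E29F).

U+E29F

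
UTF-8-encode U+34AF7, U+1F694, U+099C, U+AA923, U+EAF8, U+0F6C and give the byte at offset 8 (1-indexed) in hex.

1-indexed offset 8 is 0-indexed offset 7.
U+34AF7 → 4-byte form F0 B4 AB B7 at offsets 0–3.
U+1F694 → 4-byte form F0 9F 9A 94 at offsets 4–7.
Offset 7 falls in char 2's range; it's byte 4 of F0 9F 9A 94 = 0x94.

0x94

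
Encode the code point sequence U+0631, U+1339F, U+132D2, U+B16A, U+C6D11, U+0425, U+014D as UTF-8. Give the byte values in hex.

D8 B1 F0 93 8E 9F F0 93 8B 92 EB 85 AA F3 86 B4 91 D0 A5 C5 8D

U+0631: 2-byte form → D8 B1.
U+1339F: 4-byte form → F0 93 8E 9F.
U+132D2: 4-byte form → F0 93 8B 92.
U+B16A: 3-byte form → EB 85 AA.
U+C6D11: 4-byte form → F3 86 B4 91.
U+0425: 2-byte form → D0 A5.
U+014D: 2-byte form → C5 8D.
Concatenated (21 bytes): D8 B1 F0 93 8E 9F F0 93 8B 92 EB 85 AA F3 86 B4 91 D0 A5 C5 8D.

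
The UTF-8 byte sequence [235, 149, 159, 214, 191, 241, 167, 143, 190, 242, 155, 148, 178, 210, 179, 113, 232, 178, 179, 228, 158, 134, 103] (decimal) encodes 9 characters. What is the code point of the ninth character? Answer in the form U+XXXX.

Offset 0: leading byte 0xEB = 11101011 → 3-byte char #1 = EB 95 9F.
Offset 3: leading byte 0xD6 = 11010110 → 2-byte char #2 = D6 BF.
Offset 5: leading byte 0xF1 = 11110001 → 4-byte char #3 = F1 A7 8F BE.
Offset 9: leading byte 0xF2 = 11110010 → 4-byte char #4 = F2 9B 94 B2.
Offset 13: leading byte 0xD2 = 11010010 → 2-byte char #5 = D2 B3.
Offset 15: leading byte 0x71 = 01110001 → 1-byte char #6 = 71.
Offset 16: leading byte 0xE8 = 11101000 → 3-byte char #7 = E8 B2 B3.
Offset 19: leading byte 0xE4 = 11100100 → 3-byte char #8 = E4 9E 86.
Offset 22: leading byte 0x67 = 01100111 → 1-byte char #9 = 67.
Leading byte 0x67 = 01100111 matches 0xxxxxxx → 1-byte sequence.
Byte 1: 0x67 = 01100111, payload 1100111 (7 bits).
Concatenate: 1100111 = 0x67 (7 bits → U+0067).

U+0067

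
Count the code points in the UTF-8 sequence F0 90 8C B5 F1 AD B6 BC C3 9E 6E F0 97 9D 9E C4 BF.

Byte at offset 0: 0xF0 = 11110000 → 4-byte char (#1). Advance 4.
Byte at offset 4: 0xF1 = 11110001 → 4-byte char (#2). Advance 4.
Byte at offset 8: 0xC3 = 11000011 → 2-byte char (#3). Advance 2.
Byte at offset 10: 0x6E = 01101110 → 1-byte char (#4). Advance 1.
Byte at offset 11: 0xF0 = 11110000 → 4-byte char (#5). Advance 4.
Byte at offset 15: 0xC4 = 11000100 → 2-byte char (#6). Advance 2.
Reached end at offset 17 after 6 code points.

6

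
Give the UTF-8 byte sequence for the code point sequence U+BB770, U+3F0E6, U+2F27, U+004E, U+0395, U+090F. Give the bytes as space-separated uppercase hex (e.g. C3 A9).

F2 BB 9D B0 F0 BF 83 A6 E2 BC A7 4E CE 95 E0 A4 8F

U+BB770: 4-byte form → F2 BB 9D B0.
U+3F0E6: 4-byte form → F0 BF 83 A6.
U+2F27: 3-byte form → E2 BC A7.
U+004E: 1-byte form → 4E.
U+0395: 2-byte form → CE 95.
U+090F: 3-byte form → E0 A4 8F.
Concatenated (17 bytes): F2 BB 9D B0 F0 BF 83 A6 E2 BC A7 4E CE 95 E0 A4 8F.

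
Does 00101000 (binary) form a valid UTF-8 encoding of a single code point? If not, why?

Leading byte 0x28 = 00101000 → 1-byte form.

valid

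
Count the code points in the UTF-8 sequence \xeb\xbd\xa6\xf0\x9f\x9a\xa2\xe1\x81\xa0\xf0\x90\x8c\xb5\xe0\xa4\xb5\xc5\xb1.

Byte at offset 0: 0xEB = 11101011 → 3-byte char (#1). Advance 3.
Byte at offset 3: 0xF0 = 11110000 → 4-byte char (#2). Advance 4.
Byte at offset 7: 0xE1 = 11100001 → 3-byte char (#3). Advance 3.
Byte at offset 10: 0xF0 = 11110000 → 4-byte char (#4). Advance 4.
Byte at offset 14: 0xE0 = 11100000 → 3-byte char (#5). Advance 3.
Byte at offset 17: 0xC5 = 11000101 → 2-byte char (#6). Advance 2.
Reached end at offset 19 after 6 code points.

6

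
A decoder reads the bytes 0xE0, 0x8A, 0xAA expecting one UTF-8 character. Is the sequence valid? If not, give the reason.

Leading byte 0xE0 = 11100000 → 3-byte form.
Continuation bytes all match 10xxxxxx. Payload decodes to 0x2AA.
But 0x2AA < 0x800, the minimum for a 3-byte sequence — this is an overlong encoding.

invalid (overlong encoding)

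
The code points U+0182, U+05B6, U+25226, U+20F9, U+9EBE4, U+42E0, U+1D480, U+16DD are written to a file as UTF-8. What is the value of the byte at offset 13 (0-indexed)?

0xAF

U+0182 → 2-byte form C6 82 at offsets 0–1.
U+05B6 → 2-byte form D6 B6 at offsets 2–3.
U+25226 → 4-byte form F0 A5 88 A6 at offsets 4–7.
U+20F9 → 3-byte form E2 83 B9 at offsets 8–10.
U+9EBE4 → 4-byte form F2 9E AF A4 at offsets 11–14.
Offset 13 falls in char 5's range; it's byte 3 of F2 9E AF A4 = 0xAF.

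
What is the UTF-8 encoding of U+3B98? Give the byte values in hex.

U+3B98 = 0x3B98 = 15256 decimal. In range U+0800–U+FFFF → 3-byte form: 1110xxxx 10xxxxxx 10xxxxxx.
Binary (16 bits): 0011101110011000.
Split 4+6+6: 0011 | 101110 | 011000.
Byte 1: 11100011 = 0xE3.
Byte 2: 10101110 = 0xAE.
Byte 3: 10011000 = 0x98.

E3 AE 98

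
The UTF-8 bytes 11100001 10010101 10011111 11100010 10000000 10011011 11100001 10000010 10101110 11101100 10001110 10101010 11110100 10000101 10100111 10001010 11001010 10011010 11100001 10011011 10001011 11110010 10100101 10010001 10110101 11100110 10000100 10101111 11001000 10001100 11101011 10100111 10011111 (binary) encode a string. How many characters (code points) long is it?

11

Byte at offset 0: 0xE1 = 11100001 → 3-byte char (#1). Advance 3.
Byte at offset 3: 0xE2 = 11100010 → 3-byte char (#2). Advance 3.
Byte at offset 6: 0xE1 = 11100001 → 3-byte char (#3). Advance 3.
Byte at offset 9: 0xEC = 11101100 → 3-byte char (#4). Advance 3.
Byte at offset 12: 0xF4 = 11110100 → 4-byte char (#5). Advance 4.
Byte at offset 16: 0xCA = 11001010 → 2-byte char (#6). Advance 2.
Byte at offset 18: 0xE1 = 11100001 → 3-byte char (#7). Advance 3.
Byte at offset 21: 0xF2 = 11110010 → 4-byte char (#8). Advance 4.
Byte at offset 25: 0xE6 = 11100110 → 3-byte char (#9). Advance 3.
Byte at offset 28: 0xC8 = 11001000 → 2-byte char (#10). Advance 2.
Byte at offset 30: 0xEB = 11101011 → 3-byte char (#11). Advance 3.
Reached end at offset 33 after 11 code points.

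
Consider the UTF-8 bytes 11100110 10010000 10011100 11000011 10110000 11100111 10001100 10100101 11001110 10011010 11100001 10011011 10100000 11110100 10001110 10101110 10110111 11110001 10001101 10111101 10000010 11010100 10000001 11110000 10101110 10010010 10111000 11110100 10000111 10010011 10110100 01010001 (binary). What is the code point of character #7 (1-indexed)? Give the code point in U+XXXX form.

U+4DF42

Offset 0: leading byte 0xE6 = 11100110 → 3-byte char #1 = E6 90 9C.
Offset 3: leading byte 0xC3 = 11000011 → 2-byte char #2 = C3 B0.
Offset 5: leading byte 0xE7 = 11100111 → 3-byte char #3 = E7 8C A5.
Offset 8: leading byte 0xCE = 11001110 → 2-byte char #4 = CE 9A.
Offset 10: leading byte 0xE1 = 11100001 → 3-byte char #5 = E1 9B A0.
Offset 13: leading byte 0xF4 = 11110100 → 4-byte char #6 = F4 8E AE B7.
Offset 17: leading byte 0xF1 = 11110001 → 4-byte char #7 = F1 8D BD 82.
Leading byte 0xF1 = 11110001 matches 11110xxx → 4-byte sequence.
Byte 1: 0xF1 = 11110001, payload 001 (3 bits).
Byte 2: 0x8D = 10001101 (10xxxxxx ✓), payload 001101.
Byte 3: 0xBD = 10111101 (10xxxxxx ✓), payload 111101.
Byte 4: 0x82 = 10000010 (10xxxxxx ✓), payload 000010.
Concatenate: 001001101111101000010 = 0x4DF42 (21 bits → U+4DF42).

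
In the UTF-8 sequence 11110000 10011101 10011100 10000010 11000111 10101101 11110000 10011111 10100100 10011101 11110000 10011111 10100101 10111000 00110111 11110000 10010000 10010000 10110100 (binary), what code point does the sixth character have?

Offset 0: leading byte 0xF0 = 11110000 → 4-byte char #1 = F0 9D 9C 82.
Offset 4: leading byte 0xC7 = 11000111 → 2-byte char #2 = C7 AD.
Offset 6: leading byte 0xF0 = 11110000 → 4-byte char #3 = F0 9F A4 9D.
Offset 10: leading byte 0xF0 = 11110000 → 4-byte char #4 = F0 9F A5 B8.
Offset 14: leading byte 0x37 = 00110111 → 1-byte char #5 = 37.
Offset 15: leading byte 0xF0 = 11110000 → 4-byte char #6 = F0 90 90 B4.
Leading byte 0xF0 = 11110000 matches 11110xxx → 4-byte sequence.
Byte 1: 0xF0 = 11110000, payload 000 (3 bits).
Byte 2: 0x90 = 10010000 (10xxxxxx ✓), payload 010000.
Byte 3: 0x90 = 10010000 (10xxxxxx ✓), payload 010000.
Byte 4: 0xB4 = 10110100 (10xxxxxx ✓), payload 110100.
Concatenate: 000010000010000110100 = 0x10434 (21 bits → U+10434).

U+10434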